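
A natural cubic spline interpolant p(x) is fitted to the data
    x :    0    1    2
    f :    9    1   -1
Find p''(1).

9

With M_i denoting the second derivative at x_i, h_i = 1, 1, and Δ_i = (y_(i+1) − y_i)/h_i = -8, -2:
  1·M_0 + 4·M_1 + 1·M_2 = 6(Δ_1 - Δ_0) = 36
Natural end conditions: M_0 = M_2 = 0.
Solving the tridiagonal system: M_0 = 0, M_1 = 9, M_2 = 0.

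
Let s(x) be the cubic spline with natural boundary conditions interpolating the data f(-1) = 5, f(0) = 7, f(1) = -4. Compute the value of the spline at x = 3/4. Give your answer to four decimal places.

-0.4883

With M_i denoting the second derivative at x_i, h_i = 1, 1, and Δ_i = (y_(i+1) − y_i)/h_i = 2, -11:
  1·M_0 + 4·M_1 + 1·M_2 = 6(Δ_1 - Δ_0) = -78
Natural end conditions: M_0 = M_2 = 0.
Forward elimination and back-substitution give M_0 = 0, M_1 = -39/2, M_2 = 0.
On [0, 1], s(x) = 7 - 9/2·x - 39/4·x² + 13/4·x³.
With x = 3/4: s(3/4) = -125/256.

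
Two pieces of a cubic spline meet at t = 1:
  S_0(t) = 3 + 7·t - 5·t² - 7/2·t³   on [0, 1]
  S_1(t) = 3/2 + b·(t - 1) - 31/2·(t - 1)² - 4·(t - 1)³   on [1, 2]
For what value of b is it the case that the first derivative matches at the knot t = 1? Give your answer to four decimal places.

-13.5000

S_0'(t) = 7 - 10·t - 21/2·t², so S_0'(1) = -27/2. On the right, S_1'(1) = b, so b = -27/2.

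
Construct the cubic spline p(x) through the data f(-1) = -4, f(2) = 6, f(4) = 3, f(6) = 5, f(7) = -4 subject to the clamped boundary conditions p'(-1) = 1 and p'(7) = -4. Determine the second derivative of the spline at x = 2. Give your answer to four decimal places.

Write M_i for p''(x_i). With h_i = 3, 2, 2, 1 and divided differences Δ_i = 10/3, -3/2, 1, -9, the continuity of p' gives the tridiagonal system
  3·M_0 + 10·M_1 + 2·M_2 = 6(Δ_1 - Δ_0) = -29
  2·M_1 + 8·M_2 + 2·M_3 = 6(Δ_2 - Δ_1) = 15
  2·M_2 + 6·M_3 + 1·M_4 = 6(Δ_3 - Δ_2) = -60
Clamped end conditions give two more equations: 2h_0·M_0 + h_0·M_1 = 6(Δ_0 - p'(-1)) = 14 and h_3·M_3 + 2h_3·M_4 = 6(p'(7) - Δ_3) = 30.
Solving the tridiagonal system: M_0 = 3389/636, M_1 = -635/106, M_2 = 3163/424, M_3 = -1733/106, M_4 = 4913/212.

-5.9906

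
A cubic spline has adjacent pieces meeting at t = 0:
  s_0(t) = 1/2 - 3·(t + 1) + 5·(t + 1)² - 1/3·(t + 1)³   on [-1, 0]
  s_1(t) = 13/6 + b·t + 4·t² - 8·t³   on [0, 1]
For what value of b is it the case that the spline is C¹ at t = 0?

s_0'(t) = -3 + 10·(t + 1) - 1·(t + 1)², so s_0'(0) = 6. On the right, s_1'(0) = b, so b = 6.

6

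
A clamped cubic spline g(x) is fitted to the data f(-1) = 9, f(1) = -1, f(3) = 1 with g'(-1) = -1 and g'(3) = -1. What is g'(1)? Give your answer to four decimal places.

Let σ_i = g''(x_i). Step sizes h_i = 2, 2; slopes of the chords Δ_i = (y_(i+1) - y_i)/h_i = -5, 1.
  2·σ_0 + 8·σ_1 + 2·σ_2 = 6(Δ_1 - Δ_0) = 36
Clamped end conditions give two more equations: 2h_0·σ_0 + h_0·σ_1 = 6(Δ_0 - g'(-1)) = -24 and h_1·σ_1 + 2h_1·σ_2 = 6(g'(3) - Δ_1) = -12.
Solving the tridiagonal system: σ_0 = -21/2, σ_1 = 9, σ_2 = -15/2.
On [1, 3], g'(x) = b_1 + 2c_1·(x - 1) + 3d_1·(x - 1)² with b_1 = Δ_1 - h_1(2σ_1 + σ_2)/6 = -5/2, c_1 = σ_1/2 = 9/2, d_1 = (σ_2 - σ_1)/(6h_1) = -11/8. So g'(1) = -5/2.

-2.5000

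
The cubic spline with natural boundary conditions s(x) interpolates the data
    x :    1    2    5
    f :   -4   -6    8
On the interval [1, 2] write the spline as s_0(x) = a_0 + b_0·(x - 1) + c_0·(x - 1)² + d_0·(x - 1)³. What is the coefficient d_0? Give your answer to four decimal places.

Put m_i = s'' at the i-th knot. Here h = (1, 3) and Δ = (-2, 14/3), so the interior equations h_(i-1)·m_(i-1) + 2(h_(i-1)+h_i)·m_i + h_i·m_(i+1) = 6(Δ_i − Δ_(i-1)) read
  1·m_0 + 8·m_1 + 3·m_2 = 6(Δ_1 - Δ_0) = 40
Natural end conditions: m_0 = m_2 = 0.
Hence m_0 = 0, m_1 = 5, m_2 = 0.
On [1, 2], with s_0(x) = a_0 + b_0·(x - 1) + c_0·(x - 1)² + d_0·(x - 1)³: c_0 = m_0/2 = 0, d_0 = (m_1 - m_0)/(6h_0) = 5/6, b_0 = Δ_0 - h_0(2m_0 + m_1)/6 = -17/6.

0.8333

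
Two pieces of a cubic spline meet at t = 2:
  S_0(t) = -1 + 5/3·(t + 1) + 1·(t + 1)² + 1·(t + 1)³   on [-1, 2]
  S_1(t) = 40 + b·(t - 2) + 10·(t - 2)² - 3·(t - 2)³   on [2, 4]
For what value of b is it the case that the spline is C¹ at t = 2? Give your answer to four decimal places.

34.6667

S_0'(t) = 5/3 + 2·(t + 1) + 3·(t + 1)², so S_0'(2) = 104/3. On the right, S_1'(2) = b, so b = 104/3.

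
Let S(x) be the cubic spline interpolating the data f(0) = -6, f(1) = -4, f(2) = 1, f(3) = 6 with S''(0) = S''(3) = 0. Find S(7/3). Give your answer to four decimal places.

Let M_i = S''(x_i). Step sizes h_i = 1, 1, 1; slopes of the chords Δ_i = (y_(i+1) - y_i)/h_i = 2, 5, 5.
  1·M_0 + 4·M_1 + 1·M_2 = 6(Δ_1 - Δ_0) = 18
  1·M_1 + 4·M_2 + 1·M_3 = 6(Δ_2 - Δ_1) = 0
Natural end conditions: M_0 = M_3 = 0.
Solving the tridiagonal system: M_0 = 0, M_1 = 24/5, M_2 = -6/5, M_3 = 0.
On [2, 3], S(x) = 1 + 27/5·(x - 2) - 3/5·(x - 2)² + 1/5·(x - 2)³.
With (x - 2) = 1/3: S(7/3) = 74/27.

2.7407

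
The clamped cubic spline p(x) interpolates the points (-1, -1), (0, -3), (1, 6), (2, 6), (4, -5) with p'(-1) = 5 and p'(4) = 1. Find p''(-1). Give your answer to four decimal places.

With m_i denoting the second derivative at x_i, h_i = 1, 1, 1, 2, and Δ_i = (y_(i+1) − y_i)/h_i = -2, 9, 0, -11/2:
  1·m_0 + 4·m_1 + 1·m_2 = 6(Δ_1 - Δ_0) = 66
  1·m_1 + 4·m_2 + 1·m_3 = 6(Δ_2 - Δ_1) = -54
  1·m_2 + 6·m_3 + 2·m_4 = 6(Δ_3 - Δ_2) = -33
Clamped end conditions give two more equations: 2h_0·m_0 + h_0·m_1 = 6(Δ_0 - p'(-1)) = -42 and h_3·m_3 + 2h_3·m_4 = 6(p'(4) - Δ_3) = 39.
Solving: m_0 = -2969/82, m_1 = 1247/41, m_2 = -1595/82, m_3 = -271/41, m_4 = 2141/164.

-36.2073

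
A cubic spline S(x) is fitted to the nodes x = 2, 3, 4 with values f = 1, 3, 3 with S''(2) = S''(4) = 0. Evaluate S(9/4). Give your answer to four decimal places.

Put σ_i = S'' at the i-th knot. Here h = (1, 1) and Δ = (2, 0), so the interior equations h_(i-1)·σ_(i-1) + 2(h_(i-1)+h_i)·σ_i + h_i·σ_(i+1) = 6(Δ_i − Δ_(i-1)) read
  1·σ_0 + 4·σ_1 + 1·σ_2 = 6(Δ_1 - Δ_0) = -12
Natural end conditions: σ_0 = σ_2 = 0.
Solving the tridiagonal system: σ_0 = 0, σ_1 = -3, σ_2 = 0.
On [2, 3], S(x) = 1 + 5/2·(x - 2) + 0·(x - 2)² - 1/2·(x - 2)³.
With (x - 2) = 1/4: S(9/4) = 207/128.

1.6172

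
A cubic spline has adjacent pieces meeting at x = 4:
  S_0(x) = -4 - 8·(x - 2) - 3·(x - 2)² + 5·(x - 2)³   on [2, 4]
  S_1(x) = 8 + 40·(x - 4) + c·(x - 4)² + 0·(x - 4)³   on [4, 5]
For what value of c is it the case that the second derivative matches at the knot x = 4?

27

S_0''(x) = -6 + 30·(x - 2), so S_0''(4) = 54. On the right, S_1''(4) = 2c, so c = 27.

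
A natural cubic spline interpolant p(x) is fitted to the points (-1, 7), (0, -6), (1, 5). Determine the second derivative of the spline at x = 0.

36

Put M_i = p'' at the i-th knot. Here h = (1, 1) and Δ = (-13, 11), so the interior equations h_(i-1)·M_(i-1) + 2(h_(i-1)+h_i)·M_i + h_i·M_(i+1) = 6(Δ_i − Δ_(i-1)) read
  1·M_0 + 4·M_1 + 1·M_2 = 6(Δ_1 - Δ_0) = 144
Natural end conditions: M_0 = M_2 = 0.
Forward elimination and back-substitution give M_0 = 0, M_1 = 36, M_2 = 0.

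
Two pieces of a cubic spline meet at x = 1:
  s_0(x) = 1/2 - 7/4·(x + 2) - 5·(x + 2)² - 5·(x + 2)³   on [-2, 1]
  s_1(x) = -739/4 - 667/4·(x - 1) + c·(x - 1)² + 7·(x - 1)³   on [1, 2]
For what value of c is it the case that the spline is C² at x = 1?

s_0''(x) = -10 - 30·(x + 2), so s_0''(1) = -100. On the right, s_1''(1) = 2c, so c = -50.

-50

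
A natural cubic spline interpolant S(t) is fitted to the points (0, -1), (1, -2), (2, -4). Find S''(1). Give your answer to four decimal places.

-1.5000

Put m_i = S'' at the i-th knot. Here h = (1, 1) and Δ = (-1, -2), so the interior equations h_(i-1)·m_(i-1) + 2(h_(i-1)+h_i)·m_i + h_i·m_(i+1) = 6(Δ_i − Δ_(i-1)) read
  1·m_0 + 4·m_1 + 1·m_2 = 6(Δ_1 - Δ_0) = -6
Natural end conditions: m_0 = m_2 = 0.
Solving: m_0 = 0, m_1 = -3/2, m_2 = 0.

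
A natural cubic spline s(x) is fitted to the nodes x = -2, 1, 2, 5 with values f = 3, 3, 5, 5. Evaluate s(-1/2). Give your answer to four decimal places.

2.0357

Write σ_i for s''(x_i). With h_i = 3, 1, 3 and divided differences Δ_i = 0, 2, 0, the continuity of s' gives the tridiagonal system
  3·σ_0 + 8·σ_1 + 1·σ_2 = 6(Δ_1 - Δ_0) = 12
  1·σ_1 + 8·σ_2 + 3·σ_3 = 6(Δ_2 - Δ_1) = -12
Natural end conditions: σ_0 = σ_3 = 0.
Forward elimination and back-substitution give σ_0 = 0, σ_1 = 12/7, σ_2 = -12/7, σ_3 = 0.
On [-2, 1], s(x) = 3 - 6/7·(x + 2) + 0·(x + 2)² + 2/21·(x + 2)³.
With (x + 2) = 3/2: s(-1/2) = 57/28.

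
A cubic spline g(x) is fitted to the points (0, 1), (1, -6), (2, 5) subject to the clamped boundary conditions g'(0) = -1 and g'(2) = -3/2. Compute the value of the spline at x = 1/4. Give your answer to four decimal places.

With σ_i denoting the second derivative at x_i, h_i = 1, 1, and Δ_i = (y_(i+1) − y_i)/h_i = -7, 11:
  1·σ_0 + 4·σ_1 + 1·σ_2 = 6(Δ_1 - Δ_0) = 108
Clamped end conditions give two more equations: 2h_0·σ_0 + h_0·σ_1 = 6(Δ_0 - g'(0)) = -36 and h_1·σ_1 + 2h_1·σ_2 = 6(g'(2) - Δ_1) = -75.
Forward elimination and back-substitution give σ_0 = -181/4, σ_1 = 109/2, σ_2 = -259/4.
On [0, 1], g(x) = 1 - 1·x - 181/8·x² + 133/8·x³.
With x = 1/4: g(1/4) = -207/512.

-0.4043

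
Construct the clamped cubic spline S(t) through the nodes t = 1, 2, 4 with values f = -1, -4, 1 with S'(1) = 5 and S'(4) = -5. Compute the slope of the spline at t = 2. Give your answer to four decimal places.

Let M_i = S''(x_i). Step sizes h_i = 1, 2; slopes of the chords Δ_i = (y_(i+1) - y_i)/h_i = -3, 5/2.
  1·M_0 + 6·M_1 + 2·M_2 = 6(Δ_1 - Δ_0) = 33
Clamped end conditions give two more equations: 2h_0·M_0 + h_0·M_1 = 6(Δ_0 - S'(1)) = -48 and h_1·M_1 + 2h_1·M_2 = 6(S'(4) - Δ_1) = -45.
Solving: M_0 = -197/6, M_1 = 53/3, M_2 = -241/12.
On [2, 4], S'(t) = b_1 + 2c_1·(t - 2) + 3d_1·(t - 2)² with b_1 = Δ_1 - h_1(2M_1 + M_2)/6 = -31/12, c_1 = M_1/2 = 53/6, d_1 = (M_2 - M_1)/(6h_1) = -151/48. So S'(2) = -31/12.

-2.5833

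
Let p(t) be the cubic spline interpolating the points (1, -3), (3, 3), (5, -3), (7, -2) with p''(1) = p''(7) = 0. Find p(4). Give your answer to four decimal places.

0.3750

Write M_i for p''(x_i). With h_i = 2, 2, 2 and divided differences Δ_i = 3, -3, 1/2, the continuity of p' gives the tridiagonal system
  2·M_0 + 8·M_1 + 2·M_2 = 6(Δ_1 - Δ_0) = -36
  2·M_1 + 8·M_2 + 2·M_3 = 6(Δ_2 - Δ_1) = 21
Natural end conditions: M_0 = M_3 = 0.
Hence M_0 = 0, M_1 = -11/2, M_2 = 4, M_3 = 0.
On [3, 5], p(t) = 3 - 2/3·(t - 3) - 11/4·(t - 3)² + 19/24·(t - 3)³.
With (t - 3) = 1: p(4) = 3/8.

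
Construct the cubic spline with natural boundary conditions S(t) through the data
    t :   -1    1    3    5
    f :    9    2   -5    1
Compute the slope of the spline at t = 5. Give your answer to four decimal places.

Let M_i = S''(x_i). Step sizes h_i = 2, 2, 2; slopes of the chords Δ_i = (y_(i+1) - y_i)/h_i = -7/2, -7/2, 3.
  2·M_0 + 8·M_1 + 2·M_2 = 6(Δ_1 - Δ_0) = 0
  2·M_1 + 8·M_2 + 2·M_3 = 6(Δ_2 - Δ_1) = 39
Natural end conditions: M_0 = M_3 = 0.
Solving the tridiagonal system: M_0 = 0, M_1 = -13/10, M_2 = 26/5, M_3 = 0.
On [3, 5], S'(t) = b_2 + 2c_2·(t - 3) + 3d_2·(t - 3)² with b_2 = Δ_2 - h_2(2M_2 + M_3)/6 = -7/15, c_2 = M_2/2 = 13/5, d_2 = (M_3 - M_2)/(6h_2) = -13/30. So S'(5) = 71/15.

4.7333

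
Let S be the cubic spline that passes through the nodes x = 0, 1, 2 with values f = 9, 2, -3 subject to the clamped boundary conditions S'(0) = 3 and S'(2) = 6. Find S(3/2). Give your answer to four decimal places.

Let M_i = S''(x_i). Step sizes h_i = 1, 1; slopes of the chords Δ_i = (y_(i+1) - y_i)/h_i = -7, -5.
  1·M_0 + 4·M_1 + 1·M_2 = 6(Δ_1 - Δ_0) = 12
Clamped end conditions give two more equations: 2h_0·M_0 + h_0·M_1 = 6(Δ_0 - S'(0)) = -60 and h_1·M_1 + 2h_1·M_2 = 6(S'(2) - Δ_1) = 66.
Solving the tridiagonal system: M_0 = -63/2, M_1 = 3, M_2 = 63/2.
On [1, 2], S(x) = 2 - 45/4·(x - 1) + 3/2·(x - 1)² + 19/4·(x - 1)³.
With (x - 1) = 1/2: S(3/2) = -85/32.

-2.6563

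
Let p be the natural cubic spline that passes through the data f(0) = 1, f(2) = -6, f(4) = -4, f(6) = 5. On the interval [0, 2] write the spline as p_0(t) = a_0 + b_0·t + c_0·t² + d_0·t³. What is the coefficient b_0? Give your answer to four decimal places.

Let m_i = p''(x_i). Step sizes h_i = 2, 2, 2; slopes of the chords Δ_i = (y_(i+1) - y_i)/h_i = -7/2, 1, 9/2.
  2·m_0 + 8·m_1 + 2·m_2 = 6(Δ_1 - Δ_0) = 27
  2·m_1 + 8·m_2 + 2·m_3 = 6(Δ_2 - Δ_1) = 21
Natural end conditions: m_0 = m_3 = 0.
Forward elimination and back-substitution give m_0 = 0, m_1 = 29/10, m_2 = 19/10, m_3 = 0.
On [0, 2], with p_0(t) = a_0 + b_0·t + c_0·t² + d_0·t³: c_0 = m_0/2 = 0, d_0 = (m_1 - m_0)/(6h_0) = 29/120, b_0 = Δ_0 - h_0(2m_0 + m_1)/6 = -67/15.

-4.4667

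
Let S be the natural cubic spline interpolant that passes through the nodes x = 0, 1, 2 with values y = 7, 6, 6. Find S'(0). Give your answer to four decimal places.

-1.2500

Write M_i for S''(x_i). With h_i = 1, 1 and divided differences Δ_i = -1, 0, the continuity of S' gives the tridiagonal system
  1·M_0 + 4·M_1 + 1·M_2 = 6(Δ_1 - Δ_0) = 6
Natural end conditions: M_0 = M_2 = 0.
Solving the tridiagonal system: M_0 = 0, M_1 = 3/2, M_2 = 0.
On [0, 1], S'(x) = b_0 + 2c_0·x + 3d_0·x² with b_0 = Δ_0 - h_0(2M_0 + M_1)/6 = -5/4, c_0 = M_0/2 = 0, d_0 = (M_1 - M_0)/(6h_0) = 1/4. So S'(0) = -5/4.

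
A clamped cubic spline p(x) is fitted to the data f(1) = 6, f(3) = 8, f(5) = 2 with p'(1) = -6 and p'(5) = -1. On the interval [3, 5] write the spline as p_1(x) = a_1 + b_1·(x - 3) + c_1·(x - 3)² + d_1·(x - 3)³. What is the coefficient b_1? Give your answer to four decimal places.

0.2500

Let M_i = p''(x_i). Step sizes h_i = 2, 2; slopes of the chords Δ_i = (y_(i+1) - y_i)/h_i = 1, -3.
  2·M_0 + 8·M_1 + 2·M_2 = 6(Δ_1 - Δ_0) = -24
Clamped end conditions give two more equations: 2h_0·M_0 + h_0·M_1 = 6(Δ_0 - p'(1)) = 42 and h_1·M_1 + 2h_1·M_2 = 6(p'(5) - Δ_1) = 12.
Solving the tridiagonal system: M_0 = 59/4, M_1 = -17/2, M_2 = 29/4.
On [3, 5], with p_1(x) = a_1 + b_1·(x - 3) + c_1·(x - 3)² + d_1·(x - 3)³: c_1 = M_1/2 = -17/4, d_1 = (M_2 - M_1)/(6h_1) = 21/16, b_1 = Δ_1 - h_1(2M_1 + M_2)/6 = 1/4.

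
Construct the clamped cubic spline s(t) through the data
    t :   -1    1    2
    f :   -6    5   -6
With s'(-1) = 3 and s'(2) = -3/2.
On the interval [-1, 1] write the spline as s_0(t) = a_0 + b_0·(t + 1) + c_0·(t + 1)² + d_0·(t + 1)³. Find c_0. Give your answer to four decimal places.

Let m_i = s''(x_i). Step sizes h_i = 2, 1; slopes of the chords Δ_i = (y_(i+1) - y_i)/h_i = 11/2, -11.
  2·m_0 + 6·m_1 + 1·m_2 = 6(Δ_1 - Δ_0) = -99
Clamped end conditions give two more equations: 2h_0·m_0 + h_0·m_1 = 6(Δ_0 - s'(-1)) = 15 and h_1·m_1 + 2h_1·m_2 = 6(s'(2) - Δ_1) = 57.
Hence m_0 = 75/4, m_1 = -30, m_2 = 87/2.
On [-1, 1], with s_0(t) = a_0 + b_0·(t + 1) + c_0·(t + 1)² + d_0·(t + 1)³: c_0 = m_0/2 = 75/8, d_0 = (m_1 - m_0)/(6h_0) = -65/16, b_0 = Δ_0 - h_0(2m_0 + m_1)/6 = 3.

9.3750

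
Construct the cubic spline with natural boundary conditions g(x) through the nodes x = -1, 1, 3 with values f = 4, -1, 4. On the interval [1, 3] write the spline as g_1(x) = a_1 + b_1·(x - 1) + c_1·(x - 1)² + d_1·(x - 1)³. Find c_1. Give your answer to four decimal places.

Let m_i = g''(x_i). Step sizes h_i = 2, 2; slopes of the chords Δ_i = (y_(i+1) - y_i)/h_i = -5/2, 5/2.
  2·m_0 + 8·m_1 + 2·m_2 = 6(Δ_1 - Δ_0) = 30
Natural end conditions: m_0 = m_2 = 0.
Solving the tridiagonal system: m_0 = 0, m_1 = 15/4, m_2 = 0.
On [1, 3], with g_1(x) = a_1 + b_1·(x - 1) + c_1·(x - 1)² + d_1·(x - 1)³: c_1 = m_1/2 = 15/8, d_1 = (m_2 - m_1)/(6h_1) = -5/16, b_1 = Δ_1 - h_1(2m_1 + m_2)/6 = 0.

1.8750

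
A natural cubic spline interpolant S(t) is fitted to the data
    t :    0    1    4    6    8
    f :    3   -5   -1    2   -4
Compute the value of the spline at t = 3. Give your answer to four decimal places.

-4.8292

With M_i denoting the second derivative at x_i, h_i = 1, 3, 2, 2, and Δ_i = (y_(i+1) − y_i)/h_i = -8, 4/3, 3/2, -3:
  1·M_0 + 8·M_1 + 3·M_2 = 6(Δ_1 - Δ_0) = 56
  3·M_1 + 10·M_2 + 2·M_3 = 6(Δ_2 - Δ_1) = 1
  2·M_2 + 8·M_3 + 2·M_4 = 6(Δ_3 - Δ_2) = -27
Natural end conditions: M_0 = M_4 = 0.
Hence M_0 = 0, M_1 = 2035/268, M_2 = -106/67, M_3 = -1597/536, M_4 = 0.
On [1, 4], S(t) = -5 - 4397/804·(t - 1) + 2035/536·(t - 1)² - 2459/4824·(t - 1)³.
With (t - 1) = 2: S(3) = -2912/603.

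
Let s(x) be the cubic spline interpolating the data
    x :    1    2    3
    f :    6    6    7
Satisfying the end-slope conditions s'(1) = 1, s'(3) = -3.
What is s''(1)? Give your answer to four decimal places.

-6.5000

With σ_i denoting the second derivative at x_i, h_i = 1, 1, and Δ_i = (y_(i+1) − y_i)/h_i = 0, 1:
  1·σ_0 + 4·σ_1 + 1·σ_2 = 6(Δ_1 - Δ_0) = 6
Clamped end conditions give two more equations: 2h_0·σ_0 + h_0·σ_1 = 6(Δ_0 - s'(1)) = -6 and h_1·σ_1 + 2h_1·σ_2 = 6(s'(3) - Δ_1) = -24.
Forward elimination and back-substitution give σ_0 = -13/2, σ_1 = 7, σ_2 = -31/2.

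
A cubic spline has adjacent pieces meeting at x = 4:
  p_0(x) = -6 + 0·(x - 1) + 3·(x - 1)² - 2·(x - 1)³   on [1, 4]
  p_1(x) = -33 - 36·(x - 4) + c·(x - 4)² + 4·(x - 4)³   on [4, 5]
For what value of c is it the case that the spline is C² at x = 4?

p_0''(x) = 6 - 12·(x - 1), so p_0''(4) = -30. On the right, p_1''(4) = 2c, so c = -15.

-15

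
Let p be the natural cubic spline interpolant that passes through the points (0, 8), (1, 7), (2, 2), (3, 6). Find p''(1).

Let σ_i = p''(x_i). Step sizes h_i = 1, 1, 1; slopes of the chords Δ_i = (y_(i+1) - y_i)/h_i = -1, -5, 4.
  1·σ_0 + 4·σ_1 + 1·σ_2 = 6(Δ_1 - Δ_0) = -24
  1·σ_1 + 4·σ_2 + 1·σ_3 = 6(Δ_2 - Δ_1) = 54
Natural end conditions: σ_0 = σ_3 = 0.
Forward elimination and back-substitution give σ_0 = 0, σ_1 = -10, σ_2 = 16, σ_3 = 0.

-10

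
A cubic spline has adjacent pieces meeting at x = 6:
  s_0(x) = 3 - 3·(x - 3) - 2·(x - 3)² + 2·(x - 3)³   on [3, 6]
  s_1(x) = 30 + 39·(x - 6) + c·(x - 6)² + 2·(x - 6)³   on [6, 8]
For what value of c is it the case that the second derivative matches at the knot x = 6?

16

s_0''(x) = -4 + 12·(x - 3), so s_0''(6) = 32. On the right, s_1''(6) = 2c, so c = 16.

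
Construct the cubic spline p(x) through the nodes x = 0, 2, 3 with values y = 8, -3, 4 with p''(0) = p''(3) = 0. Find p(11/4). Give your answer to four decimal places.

Put m_i = p'' at the i-th knot. Here h = (2, 1) and Δ = (-11/2, 7), so the interior equations h_(i-1)·m_(i-1) + 2(h_(i-1)+h_i)·m_i + h_i·m_(i+1) = 6(Δ_i − Δ_(i-1)) read
  2·m_0 + 6·m_1 + 1·m_2 = 6(Δ_1 - Δ_0) = 75
Natural end conditions: m_0 = m_2 = 0.
Forward elimination and back-substitution give m_0 = 0, m_1 = 25/2, m_2 = 0.
On [2, 3], p(x) = -3 + 17/6·(x - 2) + 25/4·(x - 2)² - 25/12·(x - 2)³.
With (x - 2) = 3/4: p(11/4) = 451/256.

1.7617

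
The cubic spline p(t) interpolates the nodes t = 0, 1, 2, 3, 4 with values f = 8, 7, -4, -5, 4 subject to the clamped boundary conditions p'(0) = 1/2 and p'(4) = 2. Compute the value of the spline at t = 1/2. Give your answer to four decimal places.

8.4141

Put m_i = p'' at the i-th knot. Here h = (1, 1, 1, 1) and Δ = (-1, -11, -1, 9), so the interior equations h_(i-1)·m_(i-1) + 2(h_(i-1)+h_i)·m_i + h_i·m_(i+1) = 6(Δ_i − Δ_(i-1)) read
  1·m_0 + 4·m_1 + 1·m_2 = 6(Δ_1 - Δ_0) = -60
  1·m_1 + 4·m_2 + 1·m_3 = 6(Δ_2 - Δ_1) = 60
  1·m_2 + 4·m_3 + 1·m_4 = 6(Δ_3 - Δ_2) = 60
Clamped end conditions give two more equations: 2h_0·m_0 + h_0·m_1 = 6(Δ_0 - p'(0)) = -9 and h_3·m_3 + 2h_3·m_4 = 6(p'(4) - Δ_3) = -42.
Hence m_0 = 45/8, m_1 = -81/4, m_2 = 123/8, m_3 = 75/4, m_4 = -243/8.
On [0, 1], p(t) = 8 + 1/2·t + 45/16·t² - 69/16·t³.
With t = 1/2: p(1/2) = 1077/128.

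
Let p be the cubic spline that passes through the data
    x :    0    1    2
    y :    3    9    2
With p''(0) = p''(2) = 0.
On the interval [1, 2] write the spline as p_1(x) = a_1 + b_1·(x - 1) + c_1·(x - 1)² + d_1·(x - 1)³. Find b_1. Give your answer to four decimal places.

Write m_i for p''(x_i). With h_i = 1, 1 and divided differences Δ_i = 6, -7, the continuity of p' gives the tridiagonal system
  1·m_0 + 4·m_1 + 1·m_2 = 6(Δ_1 - Δ_0) = -78
Natural end conditions: m_0 = m_2 = 0.
Solving: m_0 = 0, m_1 = -39/2, m_2 = 0.
On [1, 2], with p_1(x) = a_1 + b_1·(x - 1) + c_1·(x - 1)² + d_1·(x - 1)³: c_1 = m_1/2 = -39/4, d_1 = (m_2 - m_1)/(6h_1) = 13/4, b_1 = Δ_1 - h_1(2m_1 + m_2)/6 = -1/2.

-0.5000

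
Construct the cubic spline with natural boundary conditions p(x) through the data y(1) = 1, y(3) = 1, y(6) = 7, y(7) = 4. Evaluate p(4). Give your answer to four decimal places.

3.6479

Put m_i = p'' at the i-th knot. Here h = (2, 3, 1) and Δ = (0, 2, -3), so the interior equations h_(i-1)·m_(i-1) + 2(h_(i-1)+h_i)·m_i + h_i·m_(i+1) = 6(Δ_i − Δ_(i-1)) read
  2·m_0 + 10·m_1 + 3·m_2 = 6(Δ_1 - Δ_0) = 12
  3·m_1 + 8·m_2 + 1·m_3 = 6(Δ_2 - Δ_1) = -30
Natural end conditions: m_0 = m_3 = 0.
Solving: m_0 = 0, m_1 = 186/71, m_2 = -336/71, m_3 = 0.
On [3, 6], p(x) = 1 + 124/71·(x - 3) + 93/71·(x - 3)² - 29/71·(x - 3)³.
With (x - 3) = 1: p(4) = 259/71.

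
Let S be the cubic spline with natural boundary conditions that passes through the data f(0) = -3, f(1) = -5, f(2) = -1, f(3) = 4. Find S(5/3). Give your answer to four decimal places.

Let M_i = S''(x_i). Step sizes h_i = 1, 1, 1; slopes of the chords Δ_i = (y_(i+1) - y_i)/h_i = -2, 4, 5.
  1·M_0 + 4·M_1 + 1·M_2 = 6(Δ_1 - Δ_0) = 36
  1·M_1 + 4·M_2 + 1·M_3 = 6(Δ_2 - Δ_1) = 6
Natural end conditions: M_0 = M_3 = 0.
Solving the tridiagonal system: M_0 = 0, M_1 = 46/5, M_2 = -4/5, M_3 = 0.
On [1, 2], S(t) = -5 + 16/15·(t - 1) + 23/5·(t - 1)² - 5/3·(t - 1)³.
With (t - 1) = 2/3: S(5/3) = -1109/405.

-2.7383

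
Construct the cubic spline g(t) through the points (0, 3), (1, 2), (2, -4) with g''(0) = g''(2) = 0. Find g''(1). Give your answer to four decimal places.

Write M_i for g''(x_i). With h_i = 1, 1 and divided differences Δ_i = -1, -6, the continuity of g' gives the tridiagonal system
  1·M_0 + 4·M_1 + 1·M_2 = 6(Δ_1 - Δ_0) = -30
Natural end conditions: M_0 = M_2 = 0.
Solving the tridiagonal system: M_0 = 0, M_1 = -15/2, M_2 = 0.

-7.5000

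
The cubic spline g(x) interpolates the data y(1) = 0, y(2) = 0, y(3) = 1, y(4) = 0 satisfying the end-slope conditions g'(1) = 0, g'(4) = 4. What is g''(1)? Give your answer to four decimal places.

Write M_i for g''(x_i). With h_i = 1, 1, 1 and divided differences Δ_i = 0, 1, -1, the continuity of g' gives the tridiagonal system
  1·M_0 + 4·M_1 + 1·M_2 = 6(Δ_1 - Δ_0) = 6
  1·M_1 + 4·M_2 + 1·M_3 = 6(Δ_2 - Δ_1) = -12
Clamped end conditions give two more equations: 2h_0·M_0 + h_0·M_1 = 6(Δ_0 - g'(1)) = 0 and h_2·M_2 + 2h_2·M_3 = 6(g'(4) - Δ_2) = 30.
Forward elimination and back-substitution give M_0 = -32/15, M_1 = 64/15, M_2 = -134/15, M_3 = 292/15.

-2.1333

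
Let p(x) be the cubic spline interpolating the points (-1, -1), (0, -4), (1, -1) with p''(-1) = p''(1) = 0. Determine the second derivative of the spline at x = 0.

9

Let M_i = p''(x_i). Step sizes h_i = 1, 1; slopes of the chords Δ_i = (y_(i+1) - y_i)/h_i = -3, 3.
  1·M_0 + 4·M_1 + 1·M_2 = 6(Δ_1 - Δ_0) = 36
Natural end conditions: M_0 = M_2 = 0.
Forward elimination and back-substitution give M_0 = 0, M_1 = 9, M_2 = 0.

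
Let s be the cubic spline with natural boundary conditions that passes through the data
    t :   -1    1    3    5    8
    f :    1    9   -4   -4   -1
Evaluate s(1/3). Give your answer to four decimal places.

Put M_i = s'' at the i-th knot. Here h = (2, 2, 2, 3) and Δ = (4, -13/2, 0, 1), so the interior equations h_(i-1)·M_(i-1) + 2(h_(i-1)+h_i)·M_i + h_i·M_(i+1) = 6(Δ_i − Δ_(i-1)) read
  2·M_0 + 8·M_1 + 2·M_2 = 6(Δ_1 - Δ_0) = -63
  2·M_1 + 8·M_2 + 2·M_3 = 6(Δ_2 - Δ_1) = 39
  2·M_2 + 10·M_3 + 3·M_4 = 6(Δ_3 - Δ_2) = 6
Natural end conditions: M_0 = M_4 = 0.
Solving the tridiagonal system: M_0 = 0, M_1 = -693/71, M_2 = 1071/142, M_3 = -129/142, M_4 = 0.
On [-1, 1], s(t) = 1 + 515/71·(t + 1) + 0·(t + 1)² - 231/284·(t + 1)³.
With (t + 1) = 4/3: s(1/3) = 5587/639.

8.7433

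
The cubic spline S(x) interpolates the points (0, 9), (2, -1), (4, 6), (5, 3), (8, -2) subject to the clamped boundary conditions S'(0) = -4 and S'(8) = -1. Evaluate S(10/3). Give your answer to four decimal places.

With M_i denoting the second derivative at x_i, h_i = 2, 2, 1, 3, and Δ_i = (y_(i+1) − y_i)/h_i = -5, 7/2, -3, -5/3:
  2·M_0 + 8·M_1 + 2·M_2 = 6(Δ_1 - Δ_0) = 51
  2·M_1 + 6·M_2 + 1·M_3 = 6(Δ_2 - Δ_1) = -39
  1·M_2 + 8·M_3 + 3·M_4 = 6(Δ_3 - Δ_2) = 8
Clamped end conditions give two more equations: 2h_0·M_0 + h_0·M_1 = 6(Δ_0 - S'(0)) = -6 and h_3·M_3 + 2h_3·M_4 = 6(S'(8) - Δ_3) = 4.
Solving the tridiagonal system: M_0 = -1097/160, M_1 = 857/80, M_2 = -1679/160, M_3 = 203/80, M_4 = -289/480.
On [2, 4], S(x) = -1 - 23/160·(x - 2) + 857/160·(x - 2)² - 1131/640·(x - 2)³.
With (x - 2) = 4/3: S(10/3) = 497/120.

4.1417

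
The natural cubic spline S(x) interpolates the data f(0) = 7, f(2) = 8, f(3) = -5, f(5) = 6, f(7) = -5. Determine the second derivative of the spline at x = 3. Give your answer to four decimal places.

26.4375

Let M_i = S''(x_i). Step sizes h_i = 2, 1, 2, 2; slopes of the chords Δ_i = (y_(i+1) - y_i)/h_i = 1/2, -13, 11/2, -11/2.
  2·M_0 + 6·M_1 + 1·M_2 = 6(Δ_1 - Δ_0) = -81
  1·M_1 + 6·M_2 + 2·M_3 = 6(Δ_2 - Δ_1) = 111
  2·M_2 + 8·M_3 + 2·M_4 = 6(Δ_3 - Δ_2) = -66
Natural end conditions: M_0 = M_4 = 0.
Solving: M_0 = 0, M_1 = -573/32, M_2 = 423/16, M_3 = -951/64, M_4 = 0.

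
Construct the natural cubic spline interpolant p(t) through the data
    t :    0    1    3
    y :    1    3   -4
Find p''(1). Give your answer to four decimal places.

-5.5000

Write σ_i for p''(x_i). With h_i = 1, 2 and divided differences Δ_i = 2, -7/2, the continuity of p' gives the tridiagonal system
  1·σ_0 + 6·σ_1 + 2·σ_2 = 6(Δ_1 - Δ_0) = -33
Natural end conditions: σ_0 = σ_2 = 0.
Solving the tridiagonal system: σ_0 = 0, σ_1 = -11/2, σ_2 = 0.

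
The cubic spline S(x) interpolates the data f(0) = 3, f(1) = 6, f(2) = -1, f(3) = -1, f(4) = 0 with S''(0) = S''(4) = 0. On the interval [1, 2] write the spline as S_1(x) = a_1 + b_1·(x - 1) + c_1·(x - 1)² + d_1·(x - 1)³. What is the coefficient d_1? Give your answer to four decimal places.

5.8036

With m_i denoting the second derivative at x_i, h_i = 1, 1, 1, 1, and Δ_i = (y_(i+1) − y_i)/h_i = 3, -7, 0, 1:
  1·m_0 + 4·m_1 + 1·m_2 = 6(Δ_1 - Δ_0) = -60
  1·m_1 + 4·m_2 + 1·m_3 = 6(Δ_2 - Δ_1) = 42
  1·m_2 + 4·m_3 + 1·m_4 = 6(Δ_3 - Δ_2) = 6
Natural end conditions: m_0 = m_4 = 0.
Hence m_0 = 0, m_1 = -531/28, m_2 = 111/7, m_3 = -69/28, m_4 = 0.
On [1, 2], with S_1(x) = a_1 + b_1·(x - 1) + c_1·(x - 1)² + d_1·(x - 1)³: c_1 = m_1/2 = -531/56, d_1 = (m_2 - m_1)/(6h_1) = 325/56, b_1 = Δ_1 - h_1(2m_1 + m_2)/6 = -93/28.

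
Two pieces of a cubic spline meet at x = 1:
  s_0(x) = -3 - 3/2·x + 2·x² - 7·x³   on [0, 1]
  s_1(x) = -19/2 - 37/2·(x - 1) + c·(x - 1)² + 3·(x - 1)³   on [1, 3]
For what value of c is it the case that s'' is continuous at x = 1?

-19

s_0''(x) = 4 - 42·x, so s_0''(1) = -38. On the right, s_1''(1) = 2c, so c = -19.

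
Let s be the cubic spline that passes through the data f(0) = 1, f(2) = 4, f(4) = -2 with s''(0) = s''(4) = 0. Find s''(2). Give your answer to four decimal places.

-3.3750

With m_i denoting the second derivative at x_i, h_i = 2, 2, and Δ_i = (y_(i+1) − y_i)/h_i = 3/2, -3:
  2·m_0 + 8·m_1 + 2·m_2 = 6(Δ_1 - Δ_0) = -27
Natural end conditions: m_0 = m_2 = 0.
Solving the tridiagonal system: m_0 = 0, m_1 = -27/8, m_2 = 0.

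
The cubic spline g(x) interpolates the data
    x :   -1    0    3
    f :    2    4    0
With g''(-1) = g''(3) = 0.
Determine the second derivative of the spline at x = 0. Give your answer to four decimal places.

-2.5000

With m_i denoting the second derivative at x_i, h_i = 1, 3, and Δ_i = (y_(i+1) − y_i)/h_i = 2, -4/3:
  1·m_0 + 8·m_1 + 3·m_2 = 6(Δ_1 - Δ_0) = -20
Natural end conditions: m_0 = m_2 = 0.
Solving the tridiagonal system: m_0 = 0, m_1 = -5/2, m_2 = 0.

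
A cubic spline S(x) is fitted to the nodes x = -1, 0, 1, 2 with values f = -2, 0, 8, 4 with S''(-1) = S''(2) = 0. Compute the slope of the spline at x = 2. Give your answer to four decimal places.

-7.6000

With σ_i denoting the second derivative at x_i, h_i = 1, 1, 1, and Δ_i = (y_(i+1) − y_i)/h_i = 2, 8, -4:
  1·σ_0 + 4·σ_1 + 1·σ_2 = 6(Δ_1 - Δ_0) = 36
  1·σ_1 + 4·σ_2 + 1·σ_3 = 6(Δ_2 - Δ_1) = -72
Natural end conditions: σ_0 = σ_3 = 0.
Hence σ_0 = 0, σ_1 = 72/5, σ_2 = -108/5, σ_3 = 0.
On [1, 2], S'(x) = b_2 + 2c_2·(x - 1) + 3d_2·(x - 1)² with b_2 = Δ_2 - h_2(2σ_2 + σ_3)/6 = 16/5, c_2 = σ_2/2 = -54/5, d_2 = (σ_3 - σ_2)/(6h_2) = 18/5. So S'(2) = -38/5.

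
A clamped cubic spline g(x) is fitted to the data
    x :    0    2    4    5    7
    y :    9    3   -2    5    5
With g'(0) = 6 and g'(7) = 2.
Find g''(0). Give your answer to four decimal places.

Let m_i = g''(x_i). Step sizes h_i = 2, 2, 1, 2; slopes of the chords Δ_i = (y_(i+1) - y_i)/h_i = -3, -5/2, 7, 0.
  2·m_0 + 8·m_1 + 2·m_2 = 6(Δ_1 - Δ_0) = 3
  2·m_1 + 6·m_2 + 1·m_3 = 6(Δ_2 - Δ_1) = 57
  1·m_2 + 6·m_3 + 2·m_4 = 6(Δ_3 - Δ_2) = -42
Clamped end conditions give two more equations: 2h_0·m_0 + h_0·m_1 = 6(Δ_0 - g'(0)) = -54 and h_3·m_3 + 2h_3·m_4 = 6(g'(7) - Δ_3) = 12.
Solving the tridiagonal system: m_0 = -1715/122, m_1 = 68/61, m_2 = 677/61, m_3 = -721/61, m_4 = 1087/122.

-14.0574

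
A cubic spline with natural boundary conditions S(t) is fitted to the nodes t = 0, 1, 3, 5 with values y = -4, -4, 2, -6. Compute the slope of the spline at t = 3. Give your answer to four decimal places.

0.3636

Write σ_i for S''(x_i). With h_i = 1, 2, 2 and divided differences Δ_i = 0, 3, -4, the continuity of S' gives the tridiagonal system
  1·σ_0 + 6·σ_1 + 2·σ_2 = 6(Δ_1 - Δ_0) = 18
  2·σ_1 + 8·σ_2 + 2·σ_3 = 6(Δ_2 - Δ_1) = -42
Natural end conditions: σ_0 = σ_3 = 0.
Hence σ_0 = 0, σ_1 = 57/11, σ_2 = -72/11, σ_3 = 0.
On [3, 5], S'(t) = b_2 + 2c_2·(t - 3) + 3d_2·(t - 3)² with b_2 = Δ_2 - h_2(2σ_2 + σ_3)/6 = 4/11, c_2 = σ_2/2 = -36/11, d_2 = (σ_3 - σ_2)/(6h_2) = 6/11. So S'(3) = 4/11.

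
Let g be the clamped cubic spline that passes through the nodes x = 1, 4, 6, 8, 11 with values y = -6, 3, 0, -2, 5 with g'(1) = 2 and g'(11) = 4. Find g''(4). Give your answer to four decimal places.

-3.7471

Put M_i = g'' at the i-th knot. Here h = (3, 2, 2, 3) and Δ = (3, -3/2, -1, 7/3), so the interior equations h_(i-1)·M_(i-1) + 2(h_(i-1)+h_i)·M_i + h_i·M_(i+1) = 6(Δ_i − Δ_(i-1)) read
  3·M_0 + 10·M_1 + 2·M_2 = 6(Δ_1 - Δ_0) = -27
  2·M_1 + 8·M_2 + 2·M_3 = 6(Δ_2 - Δ_1) = 3
  2·M_2 + 10·M_3 + 3·M_4 = 6(Δ_3 - Δ_2) = 20
Clamped end conditions give two more equations: 2h_0·M_0 + h_0·M_1 = 6(Δ_0 - g'(1)) = 6 and h_3·M_3 + 2h_3·M_4 = 6(g'(11) - Δ_3) = 10.
Hence M_0 = 977/340, M_1 = -637/170, M_2 = 37/40, M_3 = 263/170, M_4 = 911/1020.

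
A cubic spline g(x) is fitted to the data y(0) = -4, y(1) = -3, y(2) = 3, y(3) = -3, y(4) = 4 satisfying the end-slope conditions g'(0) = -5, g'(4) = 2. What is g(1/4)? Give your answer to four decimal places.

Put σ_i = g'' at the i-th knot. Here h = (1, 1, 1, 1) and Δ = (1, 6, -6, 7), so the interior equations h_(i-1)·σ_(i-1) + 2(h_(i-1)+h_i)·σ_i + h_i·σ_(i+1) = 6(Δ_i − Δ_(i-1)) read
  1·σ_0 + 4·σ_1 + 1·σ_2 = 6(Δ_1 - Δ_0) = 30
  1·σ_1 + 4·σ_2 + 1·σ_3 = 6(Δ_2 - Δ_1) = -72
  1·σ_2 + 4·σ_3 + 1·σ_4 = 6(Δ_3 - Δ_2) = 78
Clamped end conditions give two more equations: 2h_0·σ_0 + h_0·σ_1 = 6(Δ_0 - g'(0)) = 36 and h_3·σ_3 + 2h_3·σ_4 = 6(g'(4) - Δ_3) = -30.
Solving the tridiagonal system: σ_0 = 337/28, σ_1 = 167/14, σ_2 = -119/4, σ_3 = 491/14, σ_4 = -911/28.
On [0, 1], g(x) = -4 - 5·x + 337/56·x² - 1/56·x³.
With x = 1/4: g(1/4) = -17469/3584.

-4.8742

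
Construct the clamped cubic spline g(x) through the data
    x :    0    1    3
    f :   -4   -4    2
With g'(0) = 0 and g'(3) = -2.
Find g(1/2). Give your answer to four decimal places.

Write M_i for g''(x_i). With h_i = 1, 2 and divided differences Δ_i = 0, 3, the continuity of g' gives the tridiagonal system
  1·M_0 + 6·M_1 + 2·M_2 = 6(Δ_1 - Δ_0) = 18
Clamped end conditions give two more equations: 2h_0·M_0 + h_0·M_1 = 6(Δ_0 - g'(0)) = 0 and h_1·M_1 + 2h_1·M_2 = 6(g'(3) - Δ_1) = -30.
Hence M_0 = -11/3, M_1 = 22/3, M_2 = -67/6.
On [0, 1], g(x) = -4 + 0·x - 11/6·x² + 11/6·x³.
With x = 1/2: g(1/2) = -203/48.

-4.2292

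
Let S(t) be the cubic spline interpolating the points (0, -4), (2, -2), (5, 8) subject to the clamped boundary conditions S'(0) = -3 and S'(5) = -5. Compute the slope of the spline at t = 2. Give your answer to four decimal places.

Write M_i for S''(x_i). With h_i = 2, 3 and divided differences Δ_i = 1, 10/3, the continuity of S' gives the tridiagonal system
  2·M_0 + 10·M_1 + 3·M_2 = 6(Δ_1 - Δ_0) = 14
Clamped end conditions give two more equations: 2h_0·M_0 + h_0·M_1 = 6(Δ_0 - S'(0)) = 24 and h_1·M_1 + 2h_1·M_2 = 6(S'(5) - Δ_1) = -50.
Hence M_0 = 21/5, M_1 = 18/5, M_2 = -152/15.
On [2, 5], S'(t) = b_1 + 2c_1·(t - 2) + 3d_1·(t - 2)² with b_1 = Δ_1 - h_1(2M_1 + M_2)/6 = 24/5, c_1 = M_1/2 = 9/5, d_1 = (M_2 - M_1)/(6h_1) = -103/135. So S'(2) = 24/5.

4.8000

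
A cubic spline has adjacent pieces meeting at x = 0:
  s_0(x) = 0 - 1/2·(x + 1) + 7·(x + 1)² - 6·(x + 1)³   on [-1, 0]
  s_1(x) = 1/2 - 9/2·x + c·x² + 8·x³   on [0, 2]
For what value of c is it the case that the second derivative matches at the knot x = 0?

-11

s_0''(x) = 14 - 36·(x + 1), so s_0''(0) = -22. On the right, s_1''(0) = 2c, so c = -11.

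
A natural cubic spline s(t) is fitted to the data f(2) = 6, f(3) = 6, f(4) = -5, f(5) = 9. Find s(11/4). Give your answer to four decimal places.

Put m_i = s'' at the i-th knot. Here h = (1, 1, 1) and Δ = (0, -11, 14), so the interior equations h_(i-1)·m_(i-1) + 2(h_(i-1)+h_i)·m_i + h_i·m_(i+1) = 6(Δ_i − Δ_(i-1)) read
  1·m_0 + 4·m_1 + 1·m_2 = 6(Δ_1 - Δ_0) = -66
  1·m_1 + 4·m_2 + 1·m_3 = 6(Δ_2 - Δ_1) = 150
Natural end conditions: m_0 = m_3 = 0.
Forward elimination and back-substitution give m_0 = 0, m_1 = -138/5, m_2 = 222/5, m_3 = 0.
On [2, 3], s(t) = 6 + 23/5·(t - 2) + 0·(t - 2)² - 23/5·(t - 2)³.
With (t - 2) = 3/4: s(11/4) = 2403/320.

7.5094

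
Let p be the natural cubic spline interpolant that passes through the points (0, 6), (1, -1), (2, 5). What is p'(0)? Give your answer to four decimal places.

Write M_i for p''(x_i). With h_i = 1, 1 and divided differences Δ_i = -7, 6, the continuity of p' gives the tridiagonal system
  1·M_0 + 4·M_1 + 1·M_2 = 6(Δ_1 - Δ_0) = 78
Natural end conditions: M_0 = M_2 = 0.
Solving the tridiagonal system: M_0 = 0, M_1 = 39/2, M_2 = 0.
On [0, 1], p'(x) = b_0 + 2c_0·x + 3d_0·x² with b_0 = Δ_0 - h_0(2M_0 + M_1)/6 = -41/4, c_0 = M_0/2 = 0, d_0 = (M_1 - M_0)/(6h_0) = 13/4. So p'(0) = -41/4.

-10.2500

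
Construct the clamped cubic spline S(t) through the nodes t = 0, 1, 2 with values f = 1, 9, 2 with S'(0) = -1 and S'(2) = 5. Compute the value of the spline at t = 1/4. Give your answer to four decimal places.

2.1211

Let M_i = S''(x_i). Step sizes h_i = 1, 1; slopes of the chords Δ_i = (y_(i+1) - y_i)/h_i = 8, -7.
  1·M_0 + 4·M_1 + 1·M_2 = 6(Δ_1 - Δ_0) = -90
Clamped end conditions give two more equations: 2h_0·M_0 + h_0·M_1 = 6(Δ_0 - S'(0)) = 54 and h_1·M_1 + 2h_1·M_2 = 6(S'(2) - Δ_1) = 72.
Solving the tridiagonal system: M_0 = 105/2, M_1 = -51, M_2 = 123/2.
On [0, 1], S(t) = 1 - 1·t + 105/4·t² - 69/4·t³.
With t = 1/4: S(1/4) = 543/256.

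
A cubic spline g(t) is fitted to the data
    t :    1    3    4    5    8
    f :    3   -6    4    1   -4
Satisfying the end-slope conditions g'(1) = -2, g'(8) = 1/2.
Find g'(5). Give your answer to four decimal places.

-5.9968

Write M_i for g''(x_i). With h_i = 2, 1, 1, 3 and divided differences Δ_i = -9/2, 10, -3, -5/3, the continuity of g' gives the tridiagonal system
  2·M_0 + 6·M_1 + 1·M_2 = 6(Δ_1 - Δ_0) = 87
  1·M_1 + 4·M_2 + 1·M_3 = 6(Δ_2 - Δ_1) = -78
  1·M_2 + 8·M_3 + 3·M_4 = 6(Δ_3 - Δ_2) = 8
Clamped end conditions give two more equations: 2h_0·M_0 + h_0·M_1 = 6(Δ_0 - g'(1)) = -15 and h_3·M_3 + 2h_3·M_4 = 6(g'(8) - Δ_3) = 13.
Forward elimination and back-substitution give M_0 = -5013/316, M_1 = 1914/79, M_2 = -4209/158, M_3 = 342/79, M_4 = 1/474.
On [5, 8], g'(t) = b_3 + 2c_3·(t - 5) + 3d_3·(t - 5)² with b_3 = Δ_3 - h_3(2M_3 + M_4)/6 = -1895/316, c_3 = M_3/2 = 171/79, d_3 = (M_4 - M_3)/(6h_3) = -2051/8532. So g'(5) = -1895/316.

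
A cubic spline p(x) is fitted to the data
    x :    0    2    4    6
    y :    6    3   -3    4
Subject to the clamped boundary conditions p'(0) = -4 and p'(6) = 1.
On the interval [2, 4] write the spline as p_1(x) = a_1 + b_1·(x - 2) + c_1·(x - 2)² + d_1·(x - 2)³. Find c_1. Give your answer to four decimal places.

-2.3167

With m_i denoting the second derivative at x_i, h_i = 2, 2, 2, and Δ_i = (y_(i+1) − y_i)/h_i = -3/2, -3, 7/2:
  2·m_0 + 8·m_1 + 2·m_2 = 6(Δ_1 - Δ_0) = -9
  2·m_1 + 8·m_2 + 2·m_3 = 6(Δ_2 - Δ_1) = 39
Clamped end conditions give two more equations: 2h_0·m_0 + h_0·m_1 = 6(Δ_0 - p'(0)) = 15 and h_2·m_2 + 2h_2·m_3 = 6(p'(6) - Δ_2) = -15.
Solving the tridiagonal system: m_0 = 91/15, m_1 = -139/30, m_2 = 239/30, m_3 = -116/15.
On [2, 4], with p_1(x) = a_1 + b_1·(x - 2) + c_1·(x - 2)² + d_1·(x - 2)³: c_1 = m_1/2 = -139/60, d_1 = (m_2 - m_1)/(6h_1) = 21/20, b_1 = Δ_1 - h_1(2m_1 + m_2)/6 = -77/30.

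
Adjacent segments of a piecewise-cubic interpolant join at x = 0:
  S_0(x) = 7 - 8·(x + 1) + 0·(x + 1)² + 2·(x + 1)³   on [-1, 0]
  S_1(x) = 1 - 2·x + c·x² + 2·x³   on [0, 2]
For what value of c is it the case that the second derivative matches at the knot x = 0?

6

S_0''(x) = 0 + 12·(x + 1), so S_0''(0) = 12. On the right, S_1''(0) = 2c, so c = 6.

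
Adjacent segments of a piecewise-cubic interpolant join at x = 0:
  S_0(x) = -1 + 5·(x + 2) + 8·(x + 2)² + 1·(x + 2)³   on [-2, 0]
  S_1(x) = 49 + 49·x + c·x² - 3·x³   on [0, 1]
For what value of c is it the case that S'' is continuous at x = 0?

14

S_0''(x) = 16 + 6·(x + 2), so S_0''(0) = 28. On the right, S_1''(0) = 2c, so c = 14.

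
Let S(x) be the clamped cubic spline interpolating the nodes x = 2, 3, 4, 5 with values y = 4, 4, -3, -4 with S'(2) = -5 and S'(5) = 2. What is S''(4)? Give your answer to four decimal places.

Write M_i for S''(x_i). With h_i = 1, 1, 1 and divided differences Δ_i = 0, -7, -1, the continuity of S' gives the tridiagonal system
  1·M_0 + 4·M_1 + 1·M_2 = 6(Δ_1 - Δ_0) = -42
  1·M_1 + 4·M_2 + 1·M_3 = 6(Δ_2 - Δ_1) = 36
Clamped end conditions give two more equations: 2h_0·M_0 + h_0·M_1 = 6(Δ_0 - S'(2)) = 30 and h_2·M_2 + 2h_2·M_3 = 6(S'(5) - Δ_2) = 18.
Hence M_0 = 376/15, M_1 = -302/15, M_2 = 202/15, M_3 = 34/15.

13.4667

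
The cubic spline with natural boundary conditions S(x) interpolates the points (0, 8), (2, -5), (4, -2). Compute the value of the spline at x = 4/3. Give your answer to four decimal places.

Write σ_i for S''(x_i). With h_i = 2, 2 and divided differences Δ_i = -13/2, 3/2, the continuity of S' gives the tridiagonal system
  2·σ_0 + 8·σ_1 + 2·σ_2 = 6(Δ_1 - Δ_0) = 48
Natural end conditions: σ_0 = σ_2 = 0.
Forward elimination and back-substitution give σ_0 = 0, σ_1 = 6, σ_2 = 0.
On [0, 2], S(x) = 8 - 17/2·x + 0·x² + 1/2·x³.
With x = 4/3: S(4/3) = -58/27.

-2.1481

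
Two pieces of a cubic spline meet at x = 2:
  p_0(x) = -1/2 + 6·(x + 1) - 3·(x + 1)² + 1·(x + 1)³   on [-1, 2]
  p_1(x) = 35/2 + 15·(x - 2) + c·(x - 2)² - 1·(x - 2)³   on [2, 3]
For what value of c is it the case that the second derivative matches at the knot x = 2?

6

p_0''(x) = -6 + 6·(x + 1), so p_0''(2) = 12. On the right, p_1''(2) = 2c, so c = 6.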